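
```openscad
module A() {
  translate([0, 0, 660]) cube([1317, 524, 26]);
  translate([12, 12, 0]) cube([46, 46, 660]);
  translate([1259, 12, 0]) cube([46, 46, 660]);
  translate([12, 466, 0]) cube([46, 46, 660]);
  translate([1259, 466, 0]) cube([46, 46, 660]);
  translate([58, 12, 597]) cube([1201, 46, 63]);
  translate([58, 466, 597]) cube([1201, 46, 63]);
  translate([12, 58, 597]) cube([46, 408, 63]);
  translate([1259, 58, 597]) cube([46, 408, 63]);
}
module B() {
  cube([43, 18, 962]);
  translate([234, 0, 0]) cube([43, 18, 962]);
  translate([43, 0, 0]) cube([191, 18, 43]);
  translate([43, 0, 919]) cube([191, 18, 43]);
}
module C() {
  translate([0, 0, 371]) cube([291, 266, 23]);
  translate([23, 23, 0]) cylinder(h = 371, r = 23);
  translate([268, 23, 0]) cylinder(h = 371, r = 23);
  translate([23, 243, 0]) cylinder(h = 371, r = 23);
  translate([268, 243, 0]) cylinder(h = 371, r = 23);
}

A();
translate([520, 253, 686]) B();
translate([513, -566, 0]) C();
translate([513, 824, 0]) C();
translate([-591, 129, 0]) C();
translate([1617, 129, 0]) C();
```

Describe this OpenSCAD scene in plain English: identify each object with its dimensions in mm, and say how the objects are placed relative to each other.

A is a table with a 1317×524 mm rectangular top, 26 mm thick, top surface at z = 686 mm, supported by four 46×46 mm square legs, each inset 12 mm from the nearest pair of top edges, running from the floor. Four apron rails, 46 mm thick and 63 mm tall, run between adjacent legs with their top edges flush with the underside of the top and their outer faces flush with the legs' outer faces.

B is a rectangular picture frame lying in the x–z plane (depth along y). The opening is 191 mm wide (x) by 876 mm tall (z), surrounded by a border 43 mm wide on all four sides. The frame is 18 mm deep and is made of two full-height vertical stiles with two horizontal rails fitted between them.

C is a four-legged stool. The seat is 291×266 mm, 23 mm thick, top at z = 394 mm. It stands on four round legs, each 46 mm in diameter, from z = 0 to the seat underside, each leg's axis is inset half a diameter from the nearest pair of seat edges (so the leg's bounding box is flush with the corner).

The picture frame is on top of the table, centred. Four stools sit around the table at the −y, +y, −x, +x sides.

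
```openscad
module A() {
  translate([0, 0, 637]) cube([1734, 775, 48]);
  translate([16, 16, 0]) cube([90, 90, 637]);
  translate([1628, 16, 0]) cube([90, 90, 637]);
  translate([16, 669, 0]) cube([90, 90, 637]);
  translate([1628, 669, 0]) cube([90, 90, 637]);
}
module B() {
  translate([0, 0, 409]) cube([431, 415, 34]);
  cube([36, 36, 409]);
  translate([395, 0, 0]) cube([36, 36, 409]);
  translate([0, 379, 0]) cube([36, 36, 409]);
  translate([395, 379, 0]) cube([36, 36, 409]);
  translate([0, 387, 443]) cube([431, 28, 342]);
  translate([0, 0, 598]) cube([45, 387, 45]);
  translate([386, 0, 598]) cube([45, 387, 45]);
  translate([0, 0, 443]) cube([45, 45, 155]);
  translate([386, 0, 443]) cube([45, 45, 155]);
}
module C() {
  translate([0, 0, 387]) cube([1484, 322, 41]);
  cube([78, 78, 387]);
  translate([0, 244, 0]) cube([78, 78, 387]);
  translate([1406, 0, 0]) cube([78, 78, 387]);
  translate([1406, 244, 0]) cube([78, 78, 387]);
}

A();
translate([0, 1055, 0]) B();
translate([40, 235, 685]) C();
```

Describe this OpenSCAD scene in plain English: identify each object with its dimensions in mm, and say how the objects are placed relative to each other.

A is a rectangular dining table. The top is 1734×775×48 mm with its upper surface at z = 685 mm. It stands on four 90×90 mm square legs, each inset 16 mm from the nearest pair of top edges, running from the floor to the underside of the top.

B is a chair: 431×415 mm seat, 34 mm thick, top at z = 443 mm, on four 36 mm square corner legs flush with the seat edges. A 28 mm thick backrest slab spans the full seat width, extending 342 mm above the seat top, its back face flush with the seat's +y edge. Two armrests of 45×45 mm section run along each side from the seat's front edge to the front of the backrest, top faces 200 mm above the seat top and outer faces flush with the seat's x-edges; a 45×45 mm post under the front of each armrest stands on the seat at the front corner.

C is a long wooden bench with a 1484 mm (x) × 322 mm (y) seat, 41 mm thick, its top surface 428 mm above the floor. Four 78 mm square legs at the seat corners, flush with the edges, run from z = 0 to the seat underside.

The chair is on the floor beside the table on its +y side. The bench is on top of the table.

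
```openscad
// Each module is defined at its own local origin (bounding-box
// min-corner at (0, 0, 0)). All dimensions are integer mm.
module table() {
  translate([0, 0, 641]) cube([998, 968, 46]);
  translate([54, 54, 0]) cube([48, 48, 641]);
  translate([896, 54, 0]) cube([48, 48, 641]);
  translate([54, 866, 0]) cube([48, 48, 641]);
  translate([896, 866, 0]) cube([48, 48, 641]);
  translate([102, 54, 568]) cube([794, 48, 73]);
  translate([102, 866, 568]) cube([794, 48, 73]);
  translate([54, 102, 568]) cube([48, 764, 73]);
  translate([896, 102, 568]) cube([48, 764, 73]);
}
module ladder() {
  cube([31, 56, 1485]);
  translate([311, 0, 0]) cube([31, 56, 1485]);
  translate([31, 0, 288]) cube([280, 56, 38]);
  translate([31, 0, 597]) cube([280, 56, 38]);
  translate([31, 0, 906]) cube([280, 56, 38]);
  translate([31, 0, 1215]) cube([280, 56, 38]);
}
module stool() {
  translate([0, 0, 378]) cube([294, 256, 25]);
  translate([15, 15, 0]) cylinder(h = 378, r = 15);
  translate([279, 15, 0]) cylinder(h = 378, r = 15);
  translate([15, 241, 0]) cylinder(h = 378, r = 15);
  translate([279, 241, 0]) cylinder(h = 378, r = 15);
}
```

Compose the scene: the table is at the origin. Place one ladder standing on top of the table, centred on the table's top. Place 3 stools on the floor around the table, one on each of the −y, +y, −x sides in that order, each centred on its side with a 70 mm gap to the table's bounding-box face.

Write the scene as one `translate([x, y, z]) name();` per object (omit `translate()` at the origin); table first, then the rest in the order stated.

table();
translate([328, 456, 687]) ladder();
translate([352, -326, 0]) stool();
translate([352, 1038, 0]) stool();
translate([-364, 356, 0]) stool();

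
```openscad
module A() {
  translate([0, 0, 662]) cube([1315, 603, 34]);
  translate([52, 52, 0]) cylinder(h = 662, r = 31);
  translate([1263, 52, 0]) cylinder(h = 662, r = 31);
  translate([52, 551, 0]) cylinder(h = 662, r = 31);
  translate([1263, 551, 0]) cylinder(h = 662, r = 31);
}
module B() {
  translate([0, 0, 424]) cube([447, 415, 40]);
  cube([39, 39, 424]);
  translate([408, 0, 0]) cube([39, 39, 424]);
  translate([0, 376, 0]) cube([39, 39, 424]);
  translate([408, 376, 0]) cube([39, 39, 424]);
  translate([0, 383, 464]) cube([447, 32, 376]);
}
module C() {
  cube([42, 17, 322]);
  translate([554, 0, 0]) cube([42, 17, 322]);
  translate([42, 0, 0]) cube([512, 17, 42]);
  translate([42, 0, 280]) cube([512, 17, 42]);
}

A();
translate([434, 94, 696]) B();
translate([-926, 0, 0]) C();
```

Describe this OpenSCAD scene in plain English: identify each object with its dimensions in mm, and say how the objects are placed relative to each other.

A is a rectangular dining table. The top is 1315×603×34 mm with its upper surface at z = 696 mm. It stands on four round legs of 62 mm diameter, each leg's bounding box inset 21 mm from the nearest pair of top edges, running from the floor to the underside of the top.

B is a chair: 447×415 mm seat, 40 mm thick, top at z = 464 mm, on four 39 mm square corner legs flush with the seat edges. A 32 mm thick backrest slab spans the full seat width, extending 376 mm above the seat top, its back face flush with the seat's +y edge.

C is a rectangular picture frame lying in the x–z plane (depth along y). The opening is 512 mm wide (x) by 238 mm tall (z), surrounded by a border 42 mm wide on all four sides. The frame is 17 mm deep and is made of two full-height vertical stiles with two horizontal rails fitted between them.

The chair is on top of the table, centred. The picture frame is on the floor beside the table on its −x side.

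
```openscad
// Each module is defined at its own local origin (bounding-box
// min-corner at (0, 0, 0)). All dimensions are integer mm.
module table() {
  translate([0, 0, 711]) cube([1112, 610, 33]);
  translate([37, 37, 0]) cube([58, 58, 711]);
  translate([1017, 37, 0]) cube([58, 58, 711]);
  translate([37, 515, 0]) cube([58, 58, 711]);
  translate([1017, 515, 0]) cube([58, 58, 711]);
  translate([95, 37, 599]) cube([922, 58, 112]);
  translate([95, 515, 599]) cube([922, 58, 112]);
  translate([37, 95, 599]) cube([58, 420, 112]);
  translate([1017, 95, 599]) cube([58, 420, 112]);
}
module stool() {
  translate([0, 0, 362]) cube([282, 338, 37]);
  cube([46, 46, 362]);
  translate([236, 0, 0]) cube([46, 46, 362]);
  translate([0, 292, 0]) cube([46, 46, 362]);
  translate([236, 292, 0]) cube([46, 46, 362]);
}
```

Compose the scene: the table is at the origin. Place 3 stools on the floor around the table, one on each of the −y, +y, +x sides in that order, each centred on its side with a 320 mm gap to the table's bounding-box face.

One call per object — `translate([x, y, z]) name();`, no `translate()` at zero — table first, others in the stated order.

table();
translate([415, -658, 0]) stool();
translate([415, 930, 0]) stool();
translate([1432, 136, 0]) stool();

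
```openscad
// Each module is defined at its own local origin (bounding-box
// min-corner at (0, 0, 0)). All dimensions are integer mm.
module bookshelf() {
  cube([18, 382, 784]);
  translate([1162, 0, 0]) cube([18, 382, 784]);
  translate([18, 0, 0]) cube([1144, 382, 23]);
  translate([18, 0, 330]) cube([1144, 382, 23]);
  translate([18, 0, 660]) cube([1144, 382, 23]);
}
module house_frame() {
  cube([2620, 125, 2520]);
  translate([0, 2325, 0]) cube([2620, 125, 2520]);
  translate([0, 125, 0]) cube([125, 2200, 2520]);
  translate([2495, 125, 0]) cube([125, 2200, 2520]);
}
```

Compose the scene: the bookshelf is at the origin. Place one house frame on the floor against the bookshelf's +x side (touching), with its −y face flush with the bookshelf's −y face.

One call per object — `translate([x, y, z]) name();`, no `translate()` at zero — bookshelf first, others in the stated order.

bookshelf();
translate([1180, 0, 0]) house_frame();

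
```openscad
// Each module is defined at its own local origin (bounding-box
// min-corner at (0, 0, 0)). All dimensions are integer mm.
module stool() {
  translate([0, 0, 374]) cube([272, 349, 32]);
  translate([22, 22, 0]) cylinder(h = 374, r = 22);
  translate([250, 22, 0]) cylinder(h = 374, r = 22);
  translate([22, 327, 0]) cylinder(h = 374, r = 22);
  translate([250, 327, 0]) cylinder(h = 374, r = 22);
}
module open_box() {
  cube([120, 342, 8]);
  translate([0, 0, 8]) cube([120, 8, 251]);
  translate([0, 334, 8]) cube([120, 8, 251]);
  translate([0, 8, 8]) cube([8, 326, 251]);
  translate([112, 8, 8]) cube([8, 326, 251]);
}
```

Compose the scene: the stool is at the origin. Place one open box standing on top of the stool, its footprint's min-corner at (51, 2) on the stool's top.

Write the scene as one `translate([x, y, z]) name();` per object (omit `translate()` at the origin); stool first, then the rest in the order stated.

stool();
translate([51, 2, 406]) open_box();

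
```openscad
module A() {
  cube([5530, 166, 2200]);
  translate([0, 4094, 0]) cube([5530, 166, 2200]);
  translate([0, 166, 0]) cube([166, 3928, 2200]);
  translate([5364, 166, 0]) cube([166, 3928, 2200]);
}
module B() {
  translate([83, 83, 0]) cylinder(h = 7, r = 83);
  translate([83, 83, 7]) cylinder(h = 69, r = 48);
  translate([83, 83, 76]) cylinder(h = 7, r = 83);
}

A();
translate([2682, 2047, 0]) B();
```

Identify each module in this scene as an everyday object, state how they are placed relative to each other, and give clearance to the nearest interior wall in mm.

Clearances: x = 2516, y = 1881; minimum 1881 mm.

A is a house frame. B is a spool. The spool sits inside the house frame, centred. The clearance to the nearest interior wall is 1881 mm.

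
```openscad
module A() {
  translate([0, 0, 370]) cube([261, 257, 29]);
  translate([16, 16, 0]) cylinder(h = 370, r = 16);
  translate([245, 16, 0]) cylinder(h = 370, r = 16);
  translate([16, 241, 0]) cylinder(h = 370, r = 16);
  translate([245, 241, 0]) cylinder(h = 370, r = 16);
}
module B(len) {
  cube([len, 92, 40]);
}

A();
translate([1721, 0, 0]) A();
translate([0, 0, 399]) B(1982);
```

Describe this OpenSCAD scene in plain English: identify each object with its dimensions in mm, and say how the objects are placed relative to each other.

A is a four-legged stool. The seat is a 261×257×29 mm slab whose top surface is at z = 399 mm; four round legs, each 32 mm in diameter, run from the floor (z = 0) to the underside of the seat, each leg's axis is inset half a diameter from the nearest pair of seat edges (so the leg's bounding box is flush with the corner).

B is a rectangular beam 1982 mm long (x), 92 mm deep (y), 40 mm thick (z).

The beam spans the tops of two stools placed 1460 mm apart, resting at z = 399 mm.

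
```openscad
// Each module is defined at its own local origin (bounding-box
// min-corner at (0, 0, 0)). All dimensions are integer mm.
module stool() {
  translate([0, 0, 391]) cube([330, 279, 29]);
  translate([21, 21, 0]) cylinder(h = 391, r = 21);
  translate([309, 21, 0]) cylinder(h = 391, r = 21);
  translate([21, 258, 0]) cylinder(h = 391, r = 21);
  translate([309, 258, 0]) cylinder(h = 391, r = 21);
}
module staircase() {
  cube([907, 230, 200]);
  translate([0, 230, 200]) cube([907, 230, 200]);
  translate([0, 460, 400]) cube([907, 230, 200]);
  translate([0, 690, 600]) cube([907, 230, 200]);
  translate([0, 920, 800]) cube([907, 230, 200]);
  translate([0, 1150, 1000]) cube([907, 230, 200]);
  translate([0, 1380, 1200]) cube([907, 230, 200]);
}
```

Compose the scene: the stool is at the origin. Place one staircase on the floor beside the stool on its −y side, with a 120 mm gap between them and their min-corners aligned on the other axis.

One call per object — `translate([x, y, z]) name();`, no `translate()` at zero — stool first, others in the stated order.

stool();
translate([0, -1730, 0]) staircase();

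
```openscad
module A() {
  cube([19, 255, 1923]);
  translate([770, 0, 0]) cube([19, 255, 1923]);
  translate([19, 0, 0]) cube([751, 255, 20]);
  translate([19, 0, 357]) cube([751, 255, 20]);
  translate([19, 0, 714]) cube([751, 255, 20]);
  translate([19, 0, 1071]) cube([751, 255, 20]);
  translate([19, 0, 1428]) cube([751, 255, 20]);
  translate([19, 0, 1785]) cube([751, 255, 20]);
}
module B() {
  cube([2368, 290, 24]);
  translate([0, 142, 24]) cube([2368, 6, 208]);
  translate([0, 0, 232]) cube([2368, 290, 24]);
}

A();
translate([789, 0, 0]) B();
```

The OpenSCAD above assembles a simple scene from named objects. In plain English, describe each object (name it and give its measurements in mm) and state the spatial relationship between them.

A is an open bookshelf. Two side panels, each 19 mm thick, 255 mm deep and 1923 mm tall, stand 789 mm apart (outside-to-outside). Between them sit 6 shelves, each 20 mm thick and 255 mm deep, spanning the full gap between the sides. The bottom shelf rests on the floor (its underside at z = 0) and the clear gap between one shelf's top and the next shelf's underside is 337 mm.

B is an I-beam lying along x, 2368 mm long. Overall section height 256 mm. Two flanges 290 mm wide (y) and 24 mm thick, one on the floor and one at the top; a web 6 mm thick runs between them, centred on the flange width.

The I-beam is against the bookshelf's +x side, with their −y faces flush.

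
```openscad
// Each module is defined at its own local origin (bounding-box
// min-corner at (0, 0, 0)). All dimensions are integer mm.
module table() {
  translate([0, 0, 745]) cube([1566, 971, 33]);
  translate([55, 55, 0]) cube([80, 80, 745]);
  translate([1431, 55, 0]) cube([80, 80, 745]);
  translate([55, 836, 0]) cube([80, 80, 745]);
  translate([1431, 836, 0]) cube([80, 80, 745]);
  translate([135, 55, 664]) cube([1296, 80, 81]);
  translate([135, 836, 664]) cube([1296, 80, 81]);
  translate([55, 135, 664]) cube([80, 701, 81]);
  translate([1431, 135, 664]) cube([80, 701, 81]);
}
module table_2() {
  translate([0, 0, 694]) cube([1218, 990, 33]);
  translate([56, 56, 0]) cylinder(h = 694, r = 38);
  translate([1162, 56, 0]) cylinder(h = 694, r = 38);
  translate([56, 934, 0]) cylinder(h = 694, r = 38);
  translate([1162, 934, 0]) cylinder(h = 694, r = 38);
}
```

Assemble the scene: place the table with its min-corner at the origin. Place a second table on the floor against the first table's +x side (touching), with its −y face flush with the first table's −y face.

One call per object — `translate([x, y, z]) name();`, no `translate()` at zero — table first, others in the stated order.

table();
translate([1566, 0, 0]) table_2();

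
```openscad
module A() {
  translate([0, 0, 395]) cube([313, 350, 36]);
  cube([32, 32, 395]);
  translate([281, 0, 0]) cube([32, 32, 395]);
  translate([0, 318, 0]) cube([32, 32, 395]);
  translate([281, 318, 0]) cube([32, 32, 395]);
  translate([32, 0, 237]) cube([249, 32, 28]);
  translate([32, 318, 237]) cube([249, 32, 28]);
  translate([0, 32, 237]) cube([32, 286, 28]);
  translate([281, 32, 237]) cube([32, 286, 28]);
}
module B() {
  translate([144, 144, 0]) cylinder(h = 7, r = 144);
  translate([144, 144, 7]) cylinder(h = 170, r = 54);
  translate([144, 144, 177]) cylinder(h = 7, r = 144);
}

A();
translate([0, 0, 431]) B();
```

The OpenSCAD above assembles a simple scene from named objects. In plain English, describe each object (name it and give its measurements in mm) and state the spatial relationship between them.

A is a four-legged stool. The seat is a 313×350×36 mm slab whose top surface is at z = 431 mm; four square legs, each 32×32 mm in cross-section, run from the floor (z = 0) to the underside of the seat, each flush with a corner of the seat. Four stretchers, 32 mm wide and 28 mm tall, connect adjacent legs with their undersides at z = 237 mm, each running between the inner faces of the legs it joins and aligned with the legs' outer faces on the other axis.

B is a spool: two coaxial disc flanges of radius 144 mm and thickness 7 mm, joined by a core cylinder of radius 54 mm and height 170 mm. The lower flange rests on z = 0 and the three cylinders share a vertical axis.

The spool is on top of the stool.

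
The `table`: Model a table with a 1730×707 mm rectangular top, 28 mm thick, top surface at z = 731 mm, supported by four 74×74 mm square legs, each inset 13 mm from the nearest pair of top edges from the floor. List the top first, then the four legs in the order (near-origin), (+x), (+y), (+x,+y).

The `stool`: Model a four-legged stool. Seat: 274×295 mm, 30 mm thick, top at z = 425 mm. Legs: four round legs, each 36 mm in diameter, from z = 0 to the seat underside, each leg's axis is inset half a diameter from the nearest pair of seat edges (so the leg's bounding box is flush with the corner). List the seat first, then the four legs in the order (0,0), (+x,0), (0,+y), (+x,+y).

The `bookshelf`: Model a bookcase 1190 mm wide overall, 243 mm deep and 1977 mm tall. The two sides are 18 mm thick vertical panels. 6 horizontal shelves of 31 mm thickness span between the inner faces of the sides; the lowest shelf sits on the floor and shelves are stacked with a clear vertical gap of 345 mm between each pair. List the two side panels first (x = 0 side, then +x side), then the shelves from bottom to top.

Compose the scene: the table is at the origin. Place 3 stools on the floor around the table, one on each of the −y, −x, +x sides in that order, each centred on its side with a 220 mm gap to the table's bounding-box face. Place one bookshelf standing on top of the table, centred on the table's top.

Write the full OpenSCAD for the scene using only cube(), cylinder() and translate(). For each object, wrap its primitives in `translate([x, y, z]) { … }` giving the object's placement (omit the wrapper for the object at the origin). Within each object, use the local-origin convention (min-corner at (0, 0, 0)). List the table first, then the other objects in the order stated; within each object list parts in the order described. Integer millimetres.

translate([0, 0, 703]) cube([1730, 707, 28]);
translate([13, 13, 0]) cube([74, 74, 703]);
translate([1643, 13, 0]) cube([74, 74, 703]);
translate([13, 620, 0]) cube([74, 74, 703]);
translate([1643, 620, 0]) cube([74, 74, 703]);
translate([728, -515, 0]) {
  translate([0, 0, 395]) cube([274, 295, 30]);
  translate([18, 18, 0]) cylinder(h = 395, r = 18);
  translate([256, 18, 0]) cylinder(h = 395, r = 18);
  translate([18, 277, 0]) cylinder(h = 395, r = 18);
  translate([256, 277, 0]) cylinder(h = 395, r = 18);
}
translate([-494, 206, 0]) {
  translate([0, 0, 395]) cube([274, 295, 30]);
  translate([18, 18, 0]) cylinder(h = 395, r = 18);
  translate([256, 18, 0]) cylinder(h = 395, r = 18);
  translate([18, 277, 0]) cylinder(h = 395, r = 18);
  translate([256, 277, 0]) cylinder(h = 395, r = 18);
}
translate([1950, 206, 0]) {
  translate([0, 0, 395]) cube([274, 295, 30]);
  translate([18, 18, 0]) cylinder(h = 395, r = 18);
  translate([256, 18, 0]) cylinder(h = 395, r = 18);
  translate([18, 277, 0]) cylinder(h = 395, r = 18);
  translate([256, 277, 0]) cylinder(h = 395, r = 18);
}
translate([270, 232, 731]) {
  cube([18, 243, 1977]);
  translate([1172, 0, 0]) cube([18, 243, 1977]);
  translate([18, 0, 0]) cube([1154, 243, 31]);
  translate([18, 0, 376]) cube([1154, 243, 31]);
  translate([18, 0, 752]) cube([1154, 243, 31]);
  translate([18, 0, 1128]) cube([1154, 243, 31]);
  translate([18, 0, 1504]) cube([1154, 243, 31]);
  translate([18, 0, 1880]) cube([1154, 243, 31]);
}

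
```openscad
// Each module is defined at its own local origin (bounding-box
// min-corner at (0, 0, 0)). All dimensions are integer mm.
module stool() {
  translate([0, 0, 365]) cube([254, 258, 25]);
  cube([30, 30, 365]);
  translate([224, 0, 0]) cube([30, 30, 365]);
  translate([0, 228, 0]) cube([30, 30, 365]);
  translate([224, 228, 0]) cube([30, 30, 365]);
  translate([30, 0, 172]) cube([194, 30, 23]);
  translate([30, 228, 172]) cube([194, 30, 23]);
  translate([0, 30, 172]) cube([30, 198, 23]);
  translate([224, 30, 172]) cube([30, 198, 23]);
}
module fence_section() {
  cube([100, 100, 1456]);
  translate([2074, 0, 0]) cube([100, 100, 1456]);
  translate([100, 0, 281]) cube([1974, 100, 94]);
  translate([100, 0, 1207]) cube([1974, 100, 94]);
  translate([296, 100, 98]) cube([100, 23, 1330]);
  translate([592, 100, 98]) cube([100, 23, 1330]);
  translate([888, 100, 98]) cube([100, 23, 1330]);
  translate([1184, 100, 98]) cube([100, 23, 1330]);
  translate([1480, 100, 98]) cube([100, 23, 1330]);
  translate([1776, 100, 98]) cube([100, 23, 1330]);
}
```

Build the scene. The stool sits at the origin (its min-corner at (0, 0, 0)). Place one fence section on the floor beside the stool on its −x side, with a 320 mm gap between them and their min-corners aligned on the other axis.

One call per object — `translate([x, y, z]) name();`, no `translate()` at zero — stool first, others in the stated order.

stool();
translate([-2494, 0, 0]) fence_section();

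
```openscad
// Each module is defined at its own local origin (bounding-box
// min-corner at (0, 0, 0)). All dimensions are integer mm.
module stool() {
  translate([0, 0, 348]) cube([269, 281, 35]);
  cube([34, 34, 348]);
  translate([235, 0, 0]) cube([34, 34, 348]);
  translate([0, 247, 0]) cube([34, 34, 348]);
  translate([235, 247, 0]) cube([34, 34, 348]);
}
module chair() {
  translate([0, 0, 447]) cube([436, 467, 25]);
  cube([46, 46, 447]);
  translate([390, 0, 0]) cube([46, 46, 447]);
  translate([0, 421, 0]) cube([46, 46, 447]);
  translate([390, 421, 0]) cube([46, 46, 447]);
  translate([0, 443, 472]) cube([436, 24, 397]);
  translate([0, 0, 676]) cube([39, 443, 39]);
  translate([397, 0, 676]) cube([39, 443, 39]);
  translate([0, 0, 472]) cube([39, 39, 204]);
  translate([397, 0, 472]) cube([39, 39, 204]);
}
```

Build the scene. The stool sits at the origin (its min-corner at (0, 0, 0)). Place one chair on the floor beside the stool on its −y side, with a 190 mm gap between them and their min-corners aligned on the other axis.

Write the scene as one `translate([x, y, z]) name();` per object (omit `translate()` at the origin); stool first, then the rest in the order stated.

stool();
translate([0, -657, 0]) chair();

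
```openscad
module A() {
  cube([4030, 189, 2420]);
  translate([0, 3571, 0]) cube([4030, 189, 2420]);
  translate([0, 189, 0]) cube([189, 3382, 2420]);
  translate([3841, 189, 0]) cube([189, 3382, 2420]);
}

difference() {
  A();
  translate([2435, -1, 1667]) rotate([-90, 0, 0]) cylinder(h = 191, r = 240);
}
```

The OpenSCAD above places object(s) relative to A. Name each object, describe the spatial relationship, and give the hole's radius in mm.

A is a house frame. The house frame has a circular hole through its front wall. The hole's radius is 240 mm.

The subtracted cylinder has r = 240 mm.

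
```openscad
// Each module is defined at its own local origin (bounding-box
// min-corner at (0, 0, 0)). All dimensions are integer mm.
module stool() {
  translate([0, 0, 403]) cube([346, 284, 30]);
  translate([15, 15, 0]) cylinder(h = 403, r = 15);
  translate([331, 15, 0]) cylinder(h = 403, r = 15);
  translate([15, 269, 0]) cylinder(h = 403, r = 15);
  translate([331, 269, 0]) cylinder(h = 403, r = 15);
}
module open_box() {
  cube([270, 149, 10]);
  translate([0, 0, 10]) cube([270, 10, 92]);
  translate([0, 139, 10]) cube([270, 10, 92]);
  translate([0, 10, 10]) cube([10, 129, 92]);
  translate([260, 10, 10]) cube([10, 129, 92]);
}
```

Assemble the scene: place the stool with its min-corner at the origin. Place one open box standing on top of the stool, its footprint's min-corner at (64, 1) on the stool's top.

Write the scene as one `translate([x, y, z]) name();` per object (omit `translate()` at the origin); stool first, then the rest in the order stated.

stool();
translate([64, 1, 433]) open_box();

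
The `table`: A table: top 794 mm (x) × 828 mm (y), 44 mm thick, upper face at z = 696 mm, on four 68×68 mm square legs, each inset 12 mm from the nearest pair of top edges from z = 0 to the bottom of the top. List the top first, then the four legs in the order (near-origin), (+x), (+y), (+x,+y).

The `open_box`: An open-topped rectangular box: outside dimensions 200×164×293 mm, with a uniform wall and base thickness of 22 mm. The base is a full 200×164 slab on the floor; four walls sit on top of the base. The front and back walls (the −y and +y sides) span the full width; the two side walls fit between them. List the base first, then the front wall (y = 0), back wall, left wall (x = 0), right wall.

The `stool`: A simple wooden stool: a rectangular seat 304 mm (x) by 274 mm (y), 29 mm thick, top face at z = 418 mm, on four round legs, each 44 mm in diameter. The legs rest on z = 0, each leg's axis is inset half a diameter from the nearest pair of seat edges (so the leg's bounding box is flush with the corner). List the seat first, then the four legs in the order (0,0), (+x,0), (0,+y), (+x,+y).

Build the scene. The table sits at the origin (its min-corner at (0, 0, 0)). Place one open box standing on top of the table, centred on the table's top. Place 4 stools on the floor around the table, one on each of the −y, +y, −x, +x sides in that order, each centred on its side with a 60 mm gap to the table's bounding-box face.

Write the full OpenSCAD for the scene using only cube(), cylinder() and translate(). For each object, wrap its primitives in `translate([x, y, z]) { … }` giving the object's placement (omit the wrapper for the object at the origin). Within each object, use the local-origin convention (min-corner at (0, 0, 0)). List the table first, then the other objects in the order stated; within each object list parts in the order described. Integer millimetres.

translate([0, 0, 652]) cube([794, 828, 44]);
translate([12, 12, 0]) cube([68, 68, 652]);
translate([714, 12, 0]) cube([68, 68, 652]);
translate([12, 748, 0]) cube([68, 68, 652]);
translate([714, 748, 0]) cube([68, 68, 652]);
translate([297, 332, 696]) {
  cube([200, 164, 22]);
  translate([0, 0, 22]) cube([200, 22, 271]);
  translate([0, 142, 22]) cube([200, 22, 271]);
  translate([0, 22, 22]) cube([22, 120, 271]);
  translate([178, 22, 22]) cube([22, 120, 271]);
}
translate([245, -334, 0]) {
  translate([0, 0, 389]) cube([304, 274, 29]);
  translate([22, 22, 0]) cylinder(h = 389, r = 22);
  translate([282, 22, 0]) cylinder(h = 389, r = 22);
  translate([22, 252, 0]) cylinder(h = 389, r = 22);
  translate([282, 252, 0]) cylinder(h = 389, r = 22);
}
translate([245, 888, 0]) {
  translate([0, 0, 389]) cube([304, 274, 29]);
  translate([22, 22, 0]) cylinder(h = 389, r = 22);
  translate([282, 22, 0]) cylinder(h = 389, r = 22);
  translate([22, 252, 0]) cylinder(h = 389, r = 22);
  translate([282, 252, 0]) cylinder(h = 389, r = 22);
}
translate([-364, 277, 0]) {
  translate([0, 0, 389]) cube([304, 274, 29]);
  translate([22, 22, 0]) cylinder(h = 389, r = 22);
  translate([282, 22, 0]) cylinder(h = 389, r = 22);
  translate([22, 252, 0]) cylinder(h = 389, r = 22);
  translate([282, 252, 0]) cylinder(h = 389, r = 22);
}
translate([854, 277, 0]) {
  translate([0, 0, 389]) cube([304, 274, 29]);
  translate([22, 22, 0]) cylinder(h = 389, r = 22);
  translate([282, 22, 0]) cylinder(h = 389, r = 22);
  translate([22, 252, 0]) cylinder(h = 389, r = 22);
  translate([282, 252, 0]) cylinder(h = 389, r = 22);
}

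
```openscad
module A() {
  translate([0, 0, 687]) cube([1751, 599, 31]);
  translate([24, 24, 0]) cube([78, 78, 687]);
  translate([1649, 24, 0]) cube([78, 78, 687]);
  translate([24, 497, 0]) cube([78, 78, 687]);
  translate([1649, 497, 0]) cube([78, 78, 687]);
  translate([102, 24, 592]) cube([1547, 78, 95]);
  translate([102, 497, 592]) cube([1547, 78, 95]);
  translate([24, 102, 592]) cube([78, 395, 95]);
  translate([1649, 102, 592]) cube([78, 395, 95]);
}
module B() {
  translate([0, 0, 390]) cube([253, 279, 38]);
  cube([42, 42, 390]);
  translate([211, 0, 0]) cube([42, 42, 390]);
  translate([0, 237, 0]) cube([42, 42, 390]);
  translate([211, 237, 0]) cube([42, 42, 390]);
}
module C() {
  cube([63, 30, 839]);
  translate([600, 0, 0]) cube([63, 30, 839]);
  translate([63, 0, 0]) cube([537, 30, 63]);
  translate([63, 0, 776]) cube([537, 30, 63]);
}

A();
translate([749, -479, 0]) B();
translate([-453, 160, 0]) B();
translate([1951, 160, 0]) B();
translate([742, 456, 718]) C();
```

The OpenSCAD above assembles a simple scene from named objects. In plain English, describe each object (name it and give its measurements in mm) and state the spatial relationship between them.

A is a table: top 1751 mm (x) × 599 mm (y), 31 mm thick, upper face at z = 718 mm, on four 78×78 mm square legs, each inset 24 mm from the nearest pair of top edges, running from z = 0 to the bottom of the top. Four apron rails, 78 mm thick and 95 mm tall, run between adjacent legs with their top edges flush with the underside of the top and their outer faces flush with the legs' outer faces.

B is a simple wooden stool: a rectangular seat 253 mm (x) by 279 mm (y), 38 mm thick, top face at z = 428 mm, on four square legs, each 42×42 mm in cross-section. The legs rest on z = 0, each flush with a corner of the seat.

C is a rectangular picture frame lying in the x–z plane (depth along y). The opening is 537 mm wide (x) by 713 mm tall (z), surrounded by a border 63 mm wide on all four sides. The frame is 30 mm deep and is made of two full-height vertical stiles with two horizontal rails fitted between them.

Three stools sit around the table at the −y, −x, +x sides. The picture frame is on top of the table.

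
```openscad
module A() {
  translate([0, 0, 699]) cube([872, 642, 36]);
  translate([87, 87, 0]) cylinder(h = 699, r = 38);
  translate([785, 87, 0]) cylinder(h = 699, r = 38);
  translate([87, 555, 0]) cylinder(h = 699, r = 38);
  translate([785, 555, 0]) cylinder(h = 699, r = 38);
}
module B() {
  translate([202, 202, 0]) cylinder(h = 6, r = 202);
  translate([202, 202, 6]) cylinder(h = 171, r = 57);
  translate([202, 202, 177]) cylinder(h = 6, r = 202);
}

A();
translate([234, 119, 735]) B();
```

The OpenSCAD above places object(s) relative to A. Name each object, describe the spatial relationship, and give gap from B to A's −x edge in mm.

A is a table. B is a spool. The spool is on top of the table, centred. The gap from the spool to the table's −x edge is 234 mm.

The spool's min-x is at 234; the table's min-x is 0; gap = 234 mm.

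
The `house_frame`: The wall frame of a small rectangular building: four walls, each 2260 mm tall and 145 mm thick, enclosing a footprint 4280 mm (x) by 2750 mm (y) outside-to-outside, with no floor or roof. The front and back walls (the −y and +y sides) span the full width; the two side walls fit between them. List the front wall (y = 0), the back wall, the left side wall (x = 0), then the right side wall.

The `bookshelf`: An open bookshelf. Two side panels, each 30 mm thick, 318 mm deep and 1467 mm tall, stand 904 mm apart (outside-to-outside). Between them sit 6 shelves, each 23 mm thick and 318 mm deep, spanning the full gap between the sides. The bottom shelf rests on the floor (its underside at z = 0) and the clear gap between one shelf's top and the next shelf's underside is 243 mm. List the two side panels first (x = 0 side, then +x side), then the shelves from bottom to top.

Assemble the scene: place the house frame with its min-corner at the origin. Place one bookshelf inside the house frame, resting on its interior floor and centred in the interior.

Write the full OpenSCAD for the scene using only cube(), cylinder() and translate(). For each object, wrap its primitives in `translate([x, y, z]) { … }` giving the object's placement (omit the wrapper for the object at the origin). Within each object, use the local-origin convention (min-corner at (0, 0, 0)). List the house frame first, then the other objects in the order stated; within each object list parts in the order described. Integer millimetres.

cube([4280, 145, 2260]);
translate([0, 2605, 0]) cube([4280, 145, 2260]);
translate([0, 145, 0]) cube([145, 2460, 2260]);
translate([4135, 145, 0]) cube([145, 2460, 2260]);
translate([1688, 1216, 0]) {
  cube([30, 318, 1467]);
  translate([874, 0, 0]) cube([30, 318, 1467]);
  translate([30, 0, 0]) cube([844, 318, 23]);
  translate([30, 0, 266]) cube([844, 318, 23]);
  translate([30, 0, 532]) cube([844, 318, 23]);
  translate([30, 0, 798]) cube([844, 318, 23]);
  translate([30, 0, 1064]) cube([844, 318, 23]);
  translate([30, 0, 1330]) cube([844, 318, 23]);
}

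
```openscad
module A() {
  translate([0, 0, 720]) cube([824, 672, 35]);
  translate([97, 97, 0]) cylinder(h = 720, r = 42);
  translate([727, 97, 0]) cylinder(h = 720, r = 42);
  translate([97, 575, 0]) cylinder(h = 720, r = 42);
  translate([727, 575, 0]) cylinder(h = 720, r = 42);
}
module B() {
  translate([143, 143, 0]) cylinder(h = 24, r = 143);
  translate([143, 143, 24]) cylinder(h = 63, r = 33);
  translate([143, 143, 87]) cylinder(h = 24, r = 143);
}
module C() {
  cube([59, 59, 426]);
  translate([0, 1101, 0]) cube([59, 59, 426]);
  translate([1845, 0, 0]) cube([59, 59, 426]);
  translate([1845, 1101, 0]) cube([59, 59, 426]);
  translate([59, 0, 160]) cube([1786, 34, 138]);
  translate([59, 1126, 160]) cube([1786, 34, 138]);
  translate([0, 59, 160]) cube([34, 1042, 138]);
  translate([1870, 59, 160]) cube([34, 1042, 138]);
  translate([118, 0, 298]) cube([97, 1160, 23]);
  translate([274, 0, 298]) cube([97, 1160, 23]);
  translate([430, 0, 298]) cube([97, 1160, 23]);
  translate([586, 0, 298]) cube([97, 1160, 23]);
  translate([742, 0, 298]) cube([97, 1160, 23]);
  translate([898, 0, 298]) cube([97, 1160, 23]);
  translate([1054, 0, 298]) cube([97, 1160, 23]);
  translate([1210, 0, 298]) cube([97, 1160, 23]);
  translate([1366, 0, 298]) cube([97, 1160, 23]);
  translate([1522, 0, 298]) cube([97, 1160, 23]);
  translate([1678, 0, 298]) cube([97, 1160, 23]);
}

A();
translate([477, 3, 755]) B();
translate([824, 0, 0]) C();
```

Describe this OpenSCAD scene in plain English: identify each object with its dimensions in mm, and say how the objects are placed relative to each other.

A is a rectangular dining table. The top is 824×672×35 mm with its upper surface at z = 755 mm. It stands on four round legs of 84 mm diameter, each leg's bounding box inset 55 mm from the nearest pair of top edges, running from the floor to the underside of the top.

B is a spool: two coaxial disc flanges of radius 143 mm and thickness 24 mm, joined by a core cylinder of radius 33 mm and height 63 mm. The lower flange rests on z = 0 and the three cylinders share a vertical axis.

C is a bed frame 1904 mm long (x) by 1160 mm wide (y). Four 59×59 mm corner posts, 426 mm tall, at the corners of the footprint. Four rails of 34 mm thickness and 138 mm height run between adjacent posts with their undersides at z = 160 mm, their outer faces flush with the outside of the frame (the two x-running rails run between the posts' inner faces; the two y-running rails run between the posts' inner faces). 11 slats, each 97 mm wide (x) and 23 mm thick, lie across the top of the two x-running rails, running the full 1160 mm width of the frame in y; the slats are evenly spaced along x between the inner faces of the end posts with equal gaps (rounded down to the nearest mm) at the −x end and between each pair — any rounding remainder accumulates at the +x end.

The spool is on top of the table. The bed frame is against the table's +x side, with their −y faces flush.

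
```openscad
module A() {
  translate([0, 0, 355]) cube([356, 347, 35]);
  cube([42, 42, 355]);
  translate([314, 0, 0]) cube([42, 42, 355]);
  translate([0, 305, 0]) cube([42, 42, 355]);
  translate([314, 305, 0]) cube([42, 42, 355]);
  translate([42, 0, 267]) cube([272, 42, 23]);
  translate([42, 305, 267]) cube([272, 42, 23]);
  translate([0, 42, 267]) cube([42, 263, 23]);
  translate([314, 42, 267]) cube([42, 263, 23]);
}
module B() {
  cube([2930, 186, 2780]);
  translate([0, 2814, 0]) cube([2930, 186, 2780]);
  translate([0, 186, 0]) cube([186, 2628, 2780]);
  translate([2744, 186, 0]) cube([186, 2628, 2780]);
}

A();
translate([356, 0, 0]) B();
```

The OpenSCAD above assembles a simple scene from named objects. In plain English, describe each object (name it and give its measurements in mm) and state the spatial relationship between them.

A is a four-legged stool. The seat is a 356×347×35 mm slab whose top surface is at z = 390 mm; four square legs, each 42×42 mm in cross-section, run from the floor (z = 0) to the underside of the seat, each flush with a corner of the seat. Four stretchers, 42 mm wide and 23 mm tall, connect adjacent legs with their undersides at z = 267 mm, each running between the inner faces of the legs it joins and aligned with the legs' outer faces on the other axis.

B is the wall frame of a small rectangular building: four walls, each 2780 mm tall and 186 mm thick, enclosing a footprint 2930 mm (x) by 3000 mm (y) outside-to-outside, with no floor or roof. The front and back walls (the −y and +y sides) span the full width; the two side walls fit between them.

The house frame is against the stool's +x side, with their −y faces flush.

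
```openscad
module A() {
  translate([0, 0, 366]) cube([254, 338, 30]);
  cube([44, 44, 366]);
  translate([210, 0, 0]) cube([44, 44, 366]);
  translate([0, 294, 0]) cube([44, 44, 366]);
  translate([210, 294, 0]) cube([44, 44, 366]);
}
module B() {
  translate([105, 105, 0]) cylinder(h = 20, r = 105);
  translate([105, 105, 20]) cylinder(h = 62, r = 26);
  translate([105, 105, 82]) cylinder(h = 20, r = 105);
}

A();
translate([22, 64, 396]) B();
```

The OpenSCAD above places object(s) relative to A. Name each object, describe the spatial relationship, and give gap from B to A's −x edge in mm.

The spool's min-x is at 22; the stool's min-x is 0; gap = 22 mm.

A is a stool. B is a spool. The spool is on top of the stool, centred. The gap from the spool to the stool's −x edge is 22 mm.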